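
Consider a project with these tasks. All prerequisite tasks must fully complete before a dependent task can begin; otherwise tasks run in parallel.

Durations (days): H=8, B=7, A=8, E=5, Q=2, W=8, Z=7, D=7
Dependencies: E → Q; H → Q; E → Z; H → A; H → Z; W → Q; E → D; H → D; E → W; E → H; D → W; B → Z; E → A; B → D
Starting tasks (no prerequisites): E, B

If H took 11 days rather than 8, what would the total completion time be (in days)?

The binding path is E→H→D→W→Q = 5+8+7+8+2 = 30; finish at 30 days.
H is on the critical path; changing it to 11 makes that path 33 days.
No other chain overtakes it, so the finish is 33 days.

33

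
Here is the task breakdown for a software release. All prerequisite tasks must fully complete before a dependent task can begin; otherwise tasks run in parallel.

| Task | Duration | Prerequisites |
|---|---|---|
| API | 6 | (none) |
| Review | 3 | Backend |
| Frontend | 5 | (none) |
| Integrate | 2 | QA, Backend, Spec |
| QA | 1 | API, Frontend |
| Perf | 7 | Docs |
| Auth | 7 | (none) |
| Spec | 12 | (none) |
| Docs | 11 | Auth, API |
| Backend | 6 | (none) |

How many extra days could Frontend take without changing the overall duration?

17

Auth→Docs→Perf = 7+11+7 = 25 sets the makespan at 25 days.
The longest chain containing Frontend totals 8 days.
Slack of Frontend = 17 − 0 = 17 days.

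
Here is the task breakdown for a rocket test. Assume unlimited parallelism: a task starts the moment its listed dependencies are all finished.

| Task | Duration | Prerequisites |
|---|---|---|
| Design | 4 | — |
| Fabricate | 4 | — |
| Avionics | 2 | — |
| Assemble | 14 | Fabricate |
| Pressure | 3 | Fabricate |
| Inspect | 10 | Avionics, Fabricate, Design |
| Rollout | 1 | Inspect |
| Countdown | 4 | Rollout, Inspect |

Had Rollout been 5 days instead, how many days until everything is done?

23

The binding path is Design→Inspect→Rollout→Countdown = 4+10+1+4 = 19; finish at 19 days.
Rollout is on the critical path; changing it to 5 makes that path 23 days.
That remains the longest chain; total 23 days.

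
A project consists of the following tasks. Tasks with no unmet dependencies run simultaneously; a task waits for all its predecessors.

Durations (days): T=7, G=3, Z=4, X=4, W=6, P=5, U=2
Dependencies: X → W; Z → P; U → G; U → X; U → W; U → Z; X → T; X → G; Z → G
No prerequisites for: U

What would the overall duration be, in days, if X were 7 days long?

16

Critical path before the change: U→X→T = 2+4+7 = 13 giving 13 days.
X lies on that path, so at 7 days the path becomes 16 days.
No other chain overtakes it, so the finish is 16 days.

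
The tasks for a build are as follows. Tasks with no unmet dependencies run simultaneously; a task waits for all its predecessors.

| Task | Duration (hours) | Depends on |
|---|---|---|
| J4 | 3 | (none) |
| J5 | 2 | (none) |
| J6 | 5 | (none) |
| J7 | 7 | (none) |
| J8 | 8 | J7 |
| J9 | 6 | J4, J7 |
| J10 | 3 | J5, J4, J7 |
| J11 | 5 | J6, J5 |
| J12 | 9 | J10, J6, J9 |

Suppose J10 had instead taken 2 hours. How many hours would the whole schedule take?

Baseline: J7→J9→J12 = 7+6+9 = 22 → 22 hours.
J10 is off the critical path — its longest chain is 19 hours, giving 3 of slack.
That remains the longest chain; total 22 hours.

22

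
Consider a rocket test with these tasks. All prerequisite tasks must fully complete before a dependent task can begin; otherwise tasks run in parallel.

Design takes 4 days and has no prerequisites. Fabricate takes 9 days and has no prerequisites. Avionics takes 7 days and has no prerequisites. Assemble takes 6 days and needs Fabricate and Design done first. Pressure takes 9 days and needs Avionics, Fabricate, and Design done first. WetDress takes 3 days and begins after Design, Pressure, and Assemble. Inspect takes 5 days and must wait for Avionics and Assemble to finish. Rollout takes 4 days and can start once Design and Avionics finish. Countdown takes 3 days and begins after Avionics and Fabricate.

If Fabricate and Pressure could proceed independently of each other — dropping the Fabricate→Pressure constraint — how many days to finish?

Before: longest chain Fabricate→Pressure→WetDress = 9+9+3 = 21, finish 21.
Without Fabricate→Pressure, Pressure's earliest start moves from 9 to 7.
After: Fabricate→Assemble→Inspect = 9+6+5 = 20 → 20 days.

20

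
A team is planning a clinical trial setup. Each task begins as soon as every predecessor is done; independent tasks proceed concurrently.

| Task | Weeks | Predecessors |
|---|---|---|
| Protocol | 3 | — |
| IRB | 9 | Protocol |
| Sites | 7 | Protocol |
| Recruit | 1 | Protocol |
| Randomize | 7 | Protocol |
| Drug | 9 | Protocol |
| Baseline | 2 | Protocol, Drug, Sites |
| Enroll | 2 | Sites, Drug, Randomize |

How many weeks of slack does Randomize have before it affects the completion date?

2

Protocol→Drug→Baseline = 3+9+2 = 14 sets the makespan at 14 weeks.
Randomize finishes as early as 10 and must finish by 12.
Slack of Randomize = 5 − 3 = 2 weeks.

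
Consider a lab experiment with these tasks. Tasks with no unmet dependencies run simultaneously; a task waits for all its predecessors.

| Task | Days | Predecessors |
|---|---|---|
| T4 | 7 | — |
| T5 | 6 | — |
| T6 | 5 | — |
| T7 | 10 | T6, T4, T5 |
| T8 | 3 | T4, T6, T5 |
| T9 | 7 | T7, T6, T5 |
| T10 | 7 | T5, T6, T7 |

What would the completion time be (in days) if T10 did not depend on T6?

With the dependency in place, T4→T7→T9 = 7+10+7 = 24 sets the finish at 24 days.
Dropping T6→T10 doesn't change T10's earliest start (17); another predecessor still binds.
New critical path: T4→T7→T9 = 7+10+7 = 24 ⇒ 24 days.

24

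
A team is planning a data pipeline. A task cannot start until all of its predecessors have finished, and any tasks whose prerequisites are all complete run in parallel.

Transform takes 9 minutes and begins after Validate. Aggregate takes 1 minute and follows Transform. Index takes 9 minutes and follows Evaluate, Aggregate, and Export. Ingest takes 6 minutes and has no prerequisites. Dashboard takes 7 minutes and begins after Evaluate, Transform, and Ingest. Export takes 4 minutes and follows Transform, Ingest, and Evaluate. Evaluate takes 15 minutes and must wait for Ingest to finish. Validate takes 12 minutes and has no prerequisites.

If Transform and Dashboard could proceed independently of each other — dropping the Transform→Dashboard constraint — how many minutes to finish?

Original critical path: Ingest→Evaluate→Export→Index = 6+15+4+9 = 34 ⇒ 34 minutes.
Dropping Transform→Dashboard doesn't change Dashboard's earliest start (21); another predecessor still binds.
New critical path: Ingest→Evaluate→Export→Index = 6+15+4+9 = 34 ⇒ 34 minutes.

34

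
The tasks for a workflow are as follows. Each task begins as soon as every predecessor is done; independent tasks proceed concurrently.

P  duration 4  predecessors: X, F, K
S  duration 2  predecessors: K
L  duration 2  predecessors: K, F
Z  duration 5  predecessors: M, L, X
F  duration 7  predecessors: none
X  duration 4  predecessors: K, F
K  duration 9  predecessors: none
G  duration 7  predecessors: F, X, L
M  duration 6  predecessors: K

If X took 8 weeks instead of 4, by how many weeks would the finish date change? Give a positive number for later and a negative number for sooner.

Actual critical path: K→X→G = 9+4+7 = 20 ⇒ 20 weeks.
X lies on that path, so at 8 weeks the path becomes 24 weeks.
That remains the longest chain; total 24 weeks.
Change in finish: 24 − 20 = +4 weeks.

4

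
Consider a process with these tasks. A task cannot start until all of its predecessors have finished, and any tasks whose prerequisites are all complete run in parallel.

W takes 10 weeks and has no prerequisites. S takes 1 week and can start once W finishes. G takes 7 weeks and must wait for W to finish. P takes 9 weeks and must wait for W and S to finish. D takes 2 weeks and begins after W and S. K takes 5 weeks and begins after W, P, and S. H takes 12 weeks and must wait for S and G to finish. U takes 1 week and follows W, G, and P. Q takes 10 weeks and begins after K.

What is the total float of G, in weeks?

The longest chain is W→S→P→K→Q = 10+1+9+5+10 = 35; overall finish 35 weeks.
G finishes as early as 17 and must finish by 23.
Slack of G = 16 − 10 = 6 weeks.

6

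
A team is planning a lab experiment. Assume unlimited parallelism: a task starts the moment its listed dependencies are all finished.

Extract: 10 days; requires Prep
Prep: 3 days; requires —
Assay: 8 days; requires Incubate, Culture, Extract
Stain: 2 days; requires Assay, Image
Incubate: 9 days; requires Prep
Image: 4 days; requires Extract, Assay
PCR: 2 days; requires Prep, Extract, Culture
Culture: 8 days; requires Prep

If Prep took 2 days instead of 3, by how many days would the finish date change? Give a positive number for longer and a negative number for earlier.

The binding path is Prep→Extract→Assay→Image→Stain = 3+10+8+4+2 = 27; finish at 27 days.
Prep is on the critical path; changing it to 2 makes that path 26 days.
That remains the longest chain; total 26 days.
Change in finish: 26 − 27 = -1 days.

-1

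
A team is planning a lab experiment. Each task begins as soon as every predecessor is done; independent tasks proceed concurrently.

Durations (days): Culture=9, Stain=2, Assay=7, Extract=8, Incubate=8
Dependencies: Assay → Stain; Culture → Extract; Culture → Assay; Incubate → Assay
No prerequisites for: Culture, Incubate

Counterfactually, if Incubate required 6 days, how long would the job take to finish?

Actual critical path: Culture→Assay→Stain = 9+7+2 = 18 ⇒ 18 days.
Incubate has 1 day of float (longest path through it is 17).
No other chain overtakes it, so the finish is 18 days.

18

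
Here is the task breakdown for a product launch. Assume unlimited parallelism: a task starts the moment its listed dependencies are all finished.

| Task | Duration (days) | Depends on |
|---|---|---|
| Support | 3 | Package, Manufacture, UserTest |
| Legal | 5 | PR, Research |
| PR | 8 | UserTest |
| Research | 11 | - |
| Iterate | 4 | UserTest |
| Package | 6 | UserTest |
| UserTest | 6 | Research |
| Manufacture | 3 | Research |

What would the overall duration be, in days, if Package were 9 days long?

Baseline: Research→UserTest→PR→Legal = 11+6+8+5 = 30 → 30 days.
Package has 4 days of float (longest path through it is 26).
No other chain overtakes it, so the finish is 30 days.

30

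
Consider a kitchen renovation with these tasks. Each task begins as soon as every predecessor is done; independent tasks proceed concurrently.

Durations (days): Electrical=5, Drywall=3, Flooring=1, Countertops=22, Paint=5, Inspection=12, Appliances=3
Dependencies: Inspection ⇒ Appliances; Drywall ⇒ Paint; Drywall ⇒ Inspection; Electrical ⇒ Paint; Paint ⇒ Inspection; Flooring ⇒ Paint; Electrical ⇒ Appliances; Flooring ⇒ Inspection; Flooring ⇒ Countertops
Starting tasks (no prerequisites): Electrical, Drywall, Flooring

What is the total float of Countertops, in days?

Critical path: Electrical→Paint→Inspection→Appliances = 5+5+12+3 = 25, so the finish is 25 days.
Longest path through Countertops: 23 days (earliest finish 23, latest finish 25).
Float = 25 − 23 = 2.

2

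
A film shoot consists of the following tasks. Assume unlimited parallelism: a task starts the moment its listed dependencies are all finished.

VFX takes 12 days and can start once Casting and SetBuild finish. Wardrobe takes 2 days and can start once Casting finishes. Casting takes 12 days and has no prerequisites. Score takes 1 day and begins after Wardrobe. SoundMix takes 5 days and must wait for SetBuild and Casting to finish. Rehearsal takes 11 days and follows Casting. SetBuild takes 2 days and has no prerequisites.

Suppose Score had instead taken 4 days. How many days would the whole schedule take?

Critical path before the change: Casting→VFX = 12+12 = 24 giving 24 days.
Score is off the critical path — its longest chain is 15 days, giving 9 of slack.
That remains the longest chain; total 24 days.

24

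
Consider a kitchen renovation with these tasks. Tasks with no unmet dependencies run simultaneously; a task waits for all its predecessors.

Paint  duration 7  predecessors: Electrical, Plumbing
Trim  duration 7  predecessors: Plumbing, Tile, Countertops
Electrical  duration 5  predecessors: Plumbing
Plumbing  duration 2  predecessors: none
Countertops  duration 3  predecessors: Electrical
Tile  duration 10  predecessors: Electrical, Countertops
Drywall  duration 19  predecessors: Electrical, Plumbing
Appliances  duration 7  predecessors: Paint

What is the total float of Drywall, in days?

Critical path: Plumbing→Electrical→Countertops→Tile→Trim = 2+5+3+10+7 = 27, so the finish is 27 days.
Drywall finishes as early as 26 and must finish by 27.
Float = 27 − 26 = 1.

1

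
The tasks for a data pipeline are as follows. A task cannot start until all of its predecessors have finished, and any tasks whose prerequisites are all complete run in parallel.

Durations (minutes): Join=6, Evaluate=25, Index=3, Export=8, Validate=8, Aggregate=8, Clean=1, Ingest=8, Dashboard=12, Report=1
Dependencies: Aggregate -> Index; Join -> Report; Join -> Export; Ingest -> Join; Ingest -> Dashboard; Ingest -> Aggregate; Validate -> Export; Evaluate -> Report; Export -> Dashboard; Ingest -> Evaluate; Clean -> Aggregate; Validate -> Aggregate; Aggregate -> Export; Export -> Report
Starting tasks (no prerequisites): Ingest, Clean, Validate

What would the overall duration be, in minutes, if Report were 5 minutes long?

38

Actual critical path: Ingest→Aggregate→Export→Dashboard = 8+8+8+12 = 36 ⇒ 36 minutes.
The longest path through Report is only 34 minutes, so Report has float 2.
Now Ingest→Evaluate→Report = 8+25+5 = 38 is longest, so the finish becomes 38 minutes.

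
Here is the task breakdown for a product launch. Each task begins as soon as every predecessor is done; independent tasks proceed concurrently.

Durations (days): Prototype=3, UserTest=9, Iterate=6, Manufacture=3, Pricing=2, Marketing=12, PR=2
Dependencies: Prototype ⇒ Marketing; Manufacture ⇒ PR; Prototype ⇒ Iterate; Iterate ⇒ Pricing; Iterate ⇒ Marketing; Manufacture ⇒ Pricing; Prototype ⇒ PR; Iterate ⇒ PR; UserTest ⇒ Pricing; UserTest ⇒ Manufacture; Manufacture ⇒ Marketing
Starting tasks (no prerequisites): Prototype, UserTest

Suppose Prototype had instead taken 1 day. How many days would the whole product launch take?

24

Actual critical path: UserTest→Manufacture→Marketing = 9+3+12 = 24 ⇒ 24 days.
Prototype is off the critical path — its longest chain is 21 days, giving 3 of slack.
That remains the longest chain; total 24 days.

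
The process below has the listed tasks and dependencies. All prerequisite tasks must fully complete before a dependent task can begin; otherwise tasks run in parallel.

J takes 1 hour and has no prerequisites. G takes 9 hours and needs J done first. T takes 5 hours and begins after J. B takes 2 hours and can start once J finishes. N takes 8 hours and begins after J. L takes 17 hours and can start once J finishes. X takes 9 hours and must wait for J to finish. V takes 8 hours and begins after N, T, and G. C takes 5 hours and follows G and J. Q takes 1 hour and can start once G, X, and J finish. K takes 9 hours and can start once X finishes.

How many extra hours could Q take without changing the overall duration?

The longest chain is J→X→K = 1+9+9 = 19; overall finish 19 hours.
The longest chain containing Q totals 11 hours.
Float = 19 − 11 = 8.

8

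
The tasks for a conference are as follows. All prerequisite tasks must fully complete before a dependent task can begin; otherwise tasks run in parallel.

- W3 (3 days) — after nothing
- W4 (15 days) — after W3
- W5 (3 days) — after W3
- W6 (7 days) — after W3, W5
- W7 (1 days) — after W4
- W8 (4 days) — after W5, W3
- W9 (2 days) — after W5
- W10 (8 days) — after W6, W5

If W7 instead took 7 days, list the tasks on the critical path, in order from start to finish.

W3, W4, W7

Critical path before the change: W3→W5→W6→W10 = 3+3+7+8 = 21 giving 21 days.
The longest path through W7 is only 19 days, so W7 has float 2.
The binding chain switches to W3→W4→W7 = 3+15+7 = 25; finish 25 days.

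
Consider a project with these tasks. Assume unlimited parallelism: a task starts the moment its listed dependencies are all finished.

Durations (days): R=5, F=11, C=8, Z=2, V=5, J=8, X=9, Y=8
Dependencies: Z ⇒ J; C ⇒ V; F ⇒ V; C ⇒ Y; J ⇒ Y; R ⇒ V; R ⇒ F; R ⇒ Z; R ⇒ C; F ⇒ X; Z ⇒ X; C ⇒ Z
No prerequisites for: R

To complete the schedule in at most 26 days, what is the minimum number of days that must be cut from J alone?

5

Current finish: 31 days; target: 26.
J is on every critical path, so each day cut from J cuts the finish by one (this holds down to a finish of 25).
Need 31 − 26 = 5 days off J → J becomes 3 days, finish becomes 26.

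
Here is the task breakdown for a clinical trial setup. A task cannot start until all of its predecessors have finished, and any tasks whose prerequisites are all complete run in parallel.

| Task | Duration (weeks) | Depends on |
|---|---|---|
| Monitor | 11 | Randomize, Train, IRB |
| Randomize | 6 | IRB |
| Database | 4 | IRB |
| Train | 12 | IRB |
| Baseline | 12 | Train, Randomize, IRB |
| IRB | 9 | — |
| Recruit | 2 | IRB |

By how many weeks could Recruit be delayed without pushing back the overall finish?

22

Critical path: IRB→Train→Baseline = 9+12+12 = 33, so the finish is 33 weeks.
The longest chain containing Recruit totals 11 weeks.
So Recruit can slip 33 − 11 = 22 weeks.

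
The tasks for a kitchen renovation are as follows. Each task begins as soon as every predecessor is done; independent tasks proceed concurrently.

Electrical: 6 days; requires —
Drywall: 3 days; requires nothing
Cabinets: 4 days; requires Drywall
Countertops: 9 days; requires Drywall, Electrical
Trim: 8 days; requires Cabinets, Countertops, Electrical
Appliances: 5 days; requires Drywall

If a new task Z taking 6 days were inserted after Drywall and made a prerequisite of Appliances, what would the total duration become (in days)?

23

Originally the project takes 23 days.
With Z inserted, Appliances now waits for max(Drywall, Z).
New critical path: Electrical→Countertops→Trim = 6+9+8 = 23 ⇒ 23 days.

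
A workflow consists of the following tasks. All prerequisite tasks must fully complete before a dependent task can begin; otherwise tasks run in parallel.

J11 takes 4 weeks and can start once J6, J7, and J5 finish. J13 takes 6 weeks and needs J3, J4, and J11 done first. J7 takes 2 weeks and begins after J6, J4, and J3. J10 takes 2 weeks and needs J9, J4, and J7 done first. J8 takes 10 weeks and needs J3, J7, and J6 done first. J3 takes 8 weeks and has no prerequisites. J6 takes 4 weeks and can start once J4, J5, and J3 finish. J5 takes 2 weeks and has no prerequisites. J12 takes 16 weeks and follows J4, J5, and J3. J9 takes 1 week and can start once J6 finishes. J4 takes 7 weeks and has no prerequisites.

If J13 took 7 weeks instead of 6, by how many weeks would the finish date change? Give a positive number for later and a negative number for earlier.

1

The binding path is J3→J6→J7→J11→J13 = 8+4+2+4+6 = 24; finish at 24 weeks.
J13 is on the critical path; changing it to 7 makes that path 25 weeks.
No other chain overtakes it, so the finish is 25 weeks.
Change in finish: 25 − 24 = +1 weeks.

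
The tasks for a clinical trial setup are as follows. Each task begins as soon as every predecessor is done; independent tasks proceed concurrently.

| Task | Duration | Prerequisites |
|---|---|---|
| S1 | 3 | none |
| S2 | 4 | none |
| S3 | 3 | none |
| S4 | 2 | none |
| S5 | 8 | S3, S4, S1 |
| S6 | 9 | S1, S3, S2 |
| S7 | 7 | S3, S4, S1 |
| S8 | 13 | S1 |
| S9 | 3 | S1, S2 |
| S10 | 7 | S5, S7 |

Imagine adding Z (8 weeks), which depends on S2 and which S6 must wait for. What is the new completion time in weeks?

Originally the job takes 18 weeks.
With Z inserted, S6 now waits for max(S1, S3, S2, Z).
New critical path: S2→Z→S6 = 4+8+9 = 21 ⇒ 21 weeks.

21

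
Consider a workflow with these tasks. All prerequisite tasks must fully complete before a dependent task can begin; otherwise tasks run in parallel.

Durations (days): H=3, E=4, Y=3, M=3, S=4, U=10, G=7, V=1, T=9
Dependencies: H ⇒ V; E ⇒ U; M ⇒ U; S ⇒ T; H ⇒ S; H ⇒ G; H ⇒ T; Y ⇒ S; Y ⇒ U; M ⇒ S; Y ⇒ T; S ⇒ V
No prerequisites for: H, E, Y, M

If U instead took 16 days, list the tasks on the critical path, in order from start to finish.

E, U

Baseline: H→S→T = 3+4+9 = 16 → 16 days.
U has 2 days of float (longest path through it is 14).
The binding chain switches to E→U = 4+16 = 20; finish 20 days.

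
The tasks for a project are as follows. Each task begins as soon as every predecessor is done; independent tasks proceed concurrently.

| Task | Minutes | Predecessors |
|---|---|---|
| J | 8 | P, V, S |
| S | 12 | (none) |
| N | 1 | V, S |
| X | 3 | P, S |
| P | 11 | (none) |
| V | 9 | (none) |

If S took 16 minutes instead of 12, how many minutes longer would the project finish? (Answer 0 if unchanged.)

Baseline: S→J = 12+8 = 20 → 20 minutes.
Since S is critical, the +4 change carries straight to that chain (now 24 minutes).
The critical path is still S→J; finish is now 24 minutes.
Change in finish: 24 − 20 = +4 minutes.

4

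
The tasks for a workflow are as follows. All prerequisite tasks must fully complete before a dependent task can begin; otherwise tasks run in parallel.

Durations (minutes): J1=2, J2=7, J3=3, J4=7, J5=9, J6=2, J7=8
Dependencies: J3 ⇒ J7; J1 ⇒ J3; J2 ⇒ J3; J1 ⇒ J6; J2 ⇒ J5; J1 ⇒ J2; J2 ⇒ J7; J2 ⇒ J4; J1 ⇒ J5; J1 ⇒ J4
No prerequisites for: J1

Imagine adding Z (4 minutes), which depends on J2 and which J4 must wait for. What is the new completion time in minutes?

Originally the project takes 20 minutes.
With Z inserted, J4 now waits for max(J2, J1, Z).
New critical path: J1→J2→Z→J4 = 2+7+4+7 = 20 ⇒ 20 minutes.

20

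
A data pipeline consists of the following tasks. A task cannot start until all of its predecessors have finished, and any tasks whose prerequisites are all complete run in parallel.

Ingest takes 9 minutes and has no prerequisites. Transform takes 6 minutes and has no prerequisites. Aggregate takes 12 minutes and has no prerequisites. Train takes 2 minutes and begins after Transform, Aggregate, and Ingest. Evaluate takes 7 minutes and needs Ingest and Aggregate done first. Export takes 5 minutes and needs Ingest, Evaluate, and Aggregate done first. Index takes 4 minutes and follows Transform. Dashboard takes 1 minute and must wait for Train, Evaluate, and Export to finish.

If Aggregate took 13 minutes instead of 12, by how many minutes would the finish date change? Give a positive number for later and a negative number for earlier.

Critical path before the change: Aggregate→Evaluate→Export→Dashboard = 12+7+5+1 = 25 giving 25 minutes.
Since Aggregate is critical, the +1 change carries straight to that chain (now 26 minutes).
The critical path is still Aggregate→Evaluate→Export→Dashboard; finish is now 26 minutes.
Change in finish: 26 − 25 = +1 minutes.

1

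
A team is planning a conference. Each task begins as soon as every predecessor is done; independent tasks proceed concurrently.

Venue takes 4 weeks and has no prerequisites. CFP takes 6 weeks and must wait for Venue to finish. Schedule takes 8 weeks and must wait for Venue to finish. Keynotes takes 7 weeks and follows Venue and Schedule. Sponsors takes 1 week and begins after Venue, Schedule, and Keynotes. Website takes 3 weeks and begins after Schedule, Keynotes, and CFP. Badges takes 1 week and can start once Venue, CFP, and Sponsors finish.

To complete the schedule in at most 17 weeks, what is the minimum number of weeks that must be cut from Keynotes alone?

Current finish: 22 weeks; target: 17.
Keynotes is on every critical path, so each week cut from Keynotes cuts the finish by one (this holds down to a finish of 16).
Need 22 − 17 = 5 weeks off Keynotes → Keynotes becomes 2 weeks, finish becomes 17.

5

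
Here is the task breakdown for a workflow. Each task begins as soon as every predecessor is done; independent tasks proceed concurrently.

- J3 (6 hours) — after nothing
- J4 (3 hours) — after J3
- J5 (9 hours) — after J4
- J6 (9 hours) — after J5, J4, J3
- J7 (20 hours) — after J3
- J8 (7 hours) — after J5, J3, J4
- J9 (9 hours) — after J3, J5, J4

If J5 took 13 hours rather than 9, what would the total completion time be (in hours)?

As given, the longest chain is J3→J4→J5→J6 = 6+3+9+9 = 27, so the finish is 27 hours.
J5 lies on that path, so at 13 hours the path becomes 31 hours.
That remains the longest chain; total 31 hours.

31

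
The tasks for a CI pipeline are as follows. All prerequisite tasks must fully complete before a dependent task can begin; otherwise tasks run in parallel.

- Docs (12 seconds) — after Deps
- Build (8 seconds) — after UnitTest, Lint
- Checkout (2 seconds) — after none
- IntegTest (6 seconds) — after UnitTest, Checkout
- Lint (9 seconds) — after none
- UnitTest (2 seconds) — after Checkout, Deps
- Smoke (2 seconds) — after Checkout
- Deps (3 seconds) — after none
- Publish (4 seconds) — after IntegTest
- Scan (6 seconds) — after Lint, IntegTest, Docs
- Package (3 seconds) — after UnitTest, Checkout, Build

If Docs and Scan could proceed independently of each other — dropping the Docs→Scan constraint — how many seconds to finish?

20

With the dependency in place, Deps→Docs→Scan = 3+12+6 = 21 sets the finish at 21 seconds.
Without Docs→Scan, Scan's earliest start moves from 15 to 11.
After: Lint→Build→Package = 9+8+3 = 20 → 20 seconds.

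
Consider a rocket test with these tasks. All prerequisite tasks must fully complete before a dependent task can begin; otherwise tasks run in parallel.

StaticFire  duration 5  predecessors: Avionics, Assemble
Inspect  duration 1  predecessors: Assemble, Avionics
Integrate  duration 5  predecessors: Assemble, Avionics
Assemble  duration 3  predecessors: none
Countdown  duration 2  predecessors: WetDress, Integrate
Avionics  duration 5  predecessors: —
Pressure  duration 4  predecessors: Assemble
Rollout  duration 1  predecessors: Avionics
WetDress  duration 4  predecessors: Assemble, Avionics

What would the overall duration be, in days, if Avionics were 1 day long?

The binding path is Avionics→Integrate→Countdown = 5+5+2 = 12; finish at 12 days.
Avionics lies on that path, so at 1 day the path becomes 8 days.
Now Assemble→Integrate→Countdown = 3+5+2 = 10 is longest, so the finish becomes 10 days.

10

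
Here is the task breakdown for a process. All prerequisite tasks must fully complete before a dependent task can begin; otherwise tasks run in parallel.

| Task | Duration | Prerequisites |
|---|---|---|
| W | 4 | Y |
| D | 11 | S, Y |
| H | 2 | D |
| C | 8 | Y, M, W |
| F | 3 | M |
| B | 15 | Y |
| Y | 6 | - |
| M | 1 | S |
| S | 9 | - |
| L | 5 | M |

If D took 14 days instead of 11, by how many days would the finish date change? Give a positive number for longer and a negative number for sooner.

3

Actual critical path: S→D→H = 9+11+2 = 22 ⇒ 22 days.
D lies on that path, so at 14 days the path becomes 25 days.
The critical path is still S→D→H; finish is now 25 days.
Change in finish: 25 − 22 = +3 days.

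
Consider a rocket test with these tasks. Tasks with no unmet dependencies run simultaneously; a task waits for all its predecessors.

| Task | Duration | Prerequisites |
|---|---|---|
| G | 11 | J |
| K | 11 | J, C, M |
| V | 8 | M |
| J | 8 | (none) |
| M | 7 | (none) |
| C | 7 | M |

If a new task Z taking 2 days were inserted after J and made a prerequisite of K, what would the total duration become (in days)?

25

Originally the rocket test takes 25 days.
With Z inserted, K now waits for max(J, C, M, Z).
New critical path: M→C→K = 7+7+11 = 25 ⇒ 25 days.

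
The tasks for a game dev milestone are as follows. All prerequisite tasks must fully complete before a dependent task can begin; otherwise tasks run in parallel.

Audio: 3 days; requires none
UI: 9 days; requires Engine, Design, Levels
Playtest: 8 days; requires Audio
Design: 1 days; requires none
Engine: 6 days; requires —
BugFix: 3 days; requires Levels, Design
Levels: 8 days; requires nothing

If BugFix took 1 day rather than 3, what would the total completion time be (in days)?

17

The binding path is Levels→UI = 8+9 = 17; finish at 17 days.
BugFix has 6 days of float (longest path through it is 11).
No other chain overtakes it, so the finish is 17 days.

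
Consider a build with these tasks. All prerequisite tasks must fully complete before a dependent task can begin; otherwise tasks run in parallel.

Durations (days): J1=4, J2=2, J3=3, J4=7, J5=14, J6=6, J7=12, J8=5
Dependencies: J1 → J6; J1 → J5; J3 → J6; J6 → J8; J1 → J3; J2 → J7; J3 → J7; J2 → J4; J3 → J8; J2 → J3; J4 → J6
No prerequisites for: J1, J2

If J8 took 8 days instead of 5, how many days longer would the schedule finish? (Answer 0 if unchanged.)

3

Critical path before the change: J2→J4→J6→J8 = 2+7+6+5 = 20 giving 20 days.
Since J8 is critical, the +3 change carries straight to that chain (now 23 days).
That remains the longest chain; total 23 days.
Change in finish: 23 − 20 = +3 days.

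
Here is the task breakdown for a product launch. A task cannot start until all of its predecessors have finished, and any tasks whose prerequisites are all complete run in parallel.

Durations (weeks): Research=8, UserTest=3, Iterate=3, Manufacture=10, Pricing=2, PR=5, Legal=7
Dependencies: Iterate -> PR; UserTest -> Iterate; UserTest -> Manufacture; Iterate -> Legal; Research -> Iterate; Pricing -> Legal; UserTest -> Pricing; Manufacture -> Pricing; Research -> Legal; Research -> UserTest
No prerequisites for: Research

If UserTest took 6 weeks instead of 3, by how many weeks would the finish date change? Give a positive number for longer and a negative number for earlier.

Actual critical path: Research→UserTest→Manufacture→Pricing→Legal = 8+3+10+2+7 = 30 ⇒ 30 weeks.
Since UserTest is critical, the +3 change carries straight to that chain (now 33 weeks).
The critical path is still Research→UserTest→Manufacture→Pricing→Legal; finish is now 33 weeks.
Change in finish: 33 − 30 = +3 weeks.

3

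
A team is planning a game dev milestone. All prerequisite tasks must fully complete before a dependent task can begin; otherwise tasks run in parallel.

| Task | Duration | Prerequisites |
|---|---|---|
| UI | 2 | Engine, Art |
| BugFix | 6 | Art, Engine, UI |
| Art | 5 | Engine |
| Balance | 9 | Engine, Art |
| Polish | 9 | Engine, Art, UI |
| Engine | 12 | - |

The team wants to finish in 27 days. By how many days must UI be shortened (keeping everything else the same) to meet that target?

1

Current finish: 28 days; target: 27.
UI is on every critical path, so each day cut from UI cuts the finish by one (this holds down to a finish of 27).
Need 28 − 27 = 1 day off UI → UI becomes 1 day, finish becomes 27.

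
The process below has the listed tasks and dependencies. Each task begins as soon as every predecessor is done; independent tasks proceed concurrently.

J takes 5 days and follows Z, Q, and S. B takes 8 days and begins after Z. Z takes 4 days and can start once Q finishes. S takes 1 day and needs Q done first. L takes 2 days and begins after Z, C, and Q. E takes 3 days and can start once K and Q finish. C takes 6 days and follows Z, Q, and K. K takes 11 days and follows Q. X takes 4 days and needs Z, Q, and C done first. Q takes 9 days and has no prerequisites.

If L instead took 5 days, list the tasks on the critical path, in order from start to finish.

Actual critical path: Q→K→C→X = 9+11+6+4 = 30 ⇒ 30 days.
L is off the critical path — its longest chain is 28 days, giving 2 of slack.
The binding chain switches to Q→K→C→L = 9+11+6+5 = 31; finish 31 days.

Q, K, C, L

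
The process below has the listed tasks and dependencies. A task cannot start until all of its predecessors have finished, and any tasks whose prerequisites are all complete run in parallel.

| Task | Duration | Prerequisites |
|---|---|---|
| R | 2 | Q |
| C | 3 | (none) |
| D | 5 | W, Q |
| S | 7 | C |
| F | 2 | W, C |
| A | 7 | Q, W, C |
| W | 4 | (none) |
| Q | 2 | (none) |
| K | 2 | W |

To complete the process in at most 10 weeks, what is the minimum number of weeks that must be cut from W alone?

Current finish: 11 weeks; target: 10.
W is on every critical path, so each week cut from W cuts the finish by one (this holds down to a finish of 10).
Need 11 − 10 = 1 week off W → W becomes 3 weeks, finish becomes 10.

1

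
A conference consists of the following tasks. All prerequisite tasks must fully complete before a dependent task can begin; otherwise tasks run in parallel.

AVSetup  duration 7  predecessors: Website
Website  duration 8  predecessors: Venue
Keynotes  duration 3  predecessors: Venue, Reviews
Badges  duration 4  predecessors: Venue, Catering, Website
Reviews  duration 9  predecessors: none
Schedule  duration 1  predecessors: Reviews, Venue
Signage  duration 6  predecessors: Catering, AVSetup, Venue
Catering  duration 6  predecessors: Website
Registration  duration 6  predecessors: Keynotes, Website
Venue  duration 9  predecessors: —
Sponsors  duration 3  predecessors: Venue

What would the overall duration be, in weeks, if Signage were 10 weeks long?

34

As given, the longest chain is Venue→Website→AVSetup→Signage = 9+8+7+6 = 30, so the finish is 30 weeks.
Signage lies on that path, so at 10 weeks the path becomes 34 weeks.
That remains the longest chain; total 34 weeks.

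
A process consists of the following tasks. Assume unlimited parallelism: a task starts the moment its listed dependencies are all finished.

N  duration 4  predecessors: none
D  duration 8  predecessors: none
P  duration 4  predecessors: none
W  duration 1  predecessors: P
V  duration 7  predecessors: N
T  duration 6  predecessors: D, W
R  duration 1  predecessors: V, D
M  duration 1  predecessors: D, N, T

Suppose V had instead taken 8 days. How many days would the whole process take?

Actual critical path: D→T→M = 8+6+1 = 15 ⇒ 15 days.
The longest path through V is only 12 days, so V has float 3.
The critical path is still D→T→M; finish is now 15 days.

15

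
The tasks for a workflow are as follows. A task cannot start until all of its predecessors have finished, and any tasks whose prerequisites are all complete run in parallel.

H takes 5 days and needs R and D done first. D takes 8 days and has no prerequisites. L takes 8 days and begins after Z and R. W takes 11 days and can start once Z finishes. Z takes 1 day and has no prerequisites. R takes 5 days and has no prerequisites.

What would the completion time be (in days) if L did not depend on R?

Original critical path: R→L = 5+8 = 13 ⇒ 13 days.
Without R→L, L's earliest start moves from 5 to 1.
New critical path: D→H = 8+5 = 13 ⇒ 13 days.

13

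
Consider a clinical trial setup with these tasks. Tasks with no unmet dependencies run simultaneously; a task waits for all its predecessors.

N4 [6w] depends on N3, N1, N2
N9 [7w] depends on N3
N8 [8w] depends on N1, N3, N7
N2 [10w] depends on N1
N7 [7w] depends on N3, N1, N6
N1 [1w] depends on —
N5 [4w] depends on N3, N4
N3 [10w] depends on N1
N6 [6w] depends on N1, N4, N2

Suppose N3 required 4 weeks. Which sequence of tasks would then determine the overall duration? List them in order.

Actual critical path: N1→N3→N4→N6→N7→N8 = 1+10+6+6+7+8 = 38 ⇒ 38 weeks.
N3 is on the critical path; changing it to 4 makes that path 32 weeks.
New critical path: N1→N2→N4→N6→N7→N8 = 1+10+6+6+7+8 = 38 ⇒ 38 weeks.

N1, N2, N4, N6, N7, N8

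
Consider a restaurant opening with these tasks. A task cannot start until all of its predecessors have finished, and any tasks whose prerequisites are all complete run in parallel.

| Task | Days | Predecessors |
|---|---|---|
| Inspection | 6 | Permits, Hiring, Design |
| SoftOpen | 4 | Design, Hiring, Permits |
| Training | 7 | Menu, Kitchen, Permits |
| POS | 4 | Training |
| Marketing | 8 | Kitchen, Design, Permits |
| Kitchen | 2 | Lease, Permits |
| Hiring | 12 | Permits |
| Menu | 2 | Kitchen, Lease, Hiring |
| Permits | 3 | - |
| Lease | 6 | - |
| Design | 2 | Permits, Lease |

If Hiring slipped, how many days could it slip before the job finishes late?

0

Critical path: Permits→Hiring→Menu→Training→POS = 3+12+2+7+4 = 28, so the finish is 28 days.
The longest chain containing Hiring totals 28 days.
Float = 28 − 28 = 0.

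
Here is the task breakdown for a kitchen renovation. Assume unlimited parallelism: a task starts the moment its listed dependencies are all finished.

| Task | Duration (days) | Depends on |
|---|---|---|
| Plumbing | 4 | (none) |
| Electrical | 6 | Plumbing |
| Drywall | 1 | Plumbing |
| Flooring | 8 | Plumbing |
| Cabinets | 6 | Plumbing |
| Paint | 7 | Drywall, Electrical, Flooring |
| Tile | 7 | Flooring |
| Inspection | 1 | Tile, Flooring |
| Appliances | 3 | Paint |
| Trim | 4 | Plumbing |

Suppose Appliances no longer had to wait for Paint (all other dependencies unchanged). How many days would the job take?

20

Original critical path: Plumbing→Flooring→Paint→Appliances = 4+8+7+3 = 22 ⇒ 22 days.
Without Paint→Appliances, Appliances's earliest start moves from 19 to 0.
After: Plumbing→Flooring→Tile→Inspection = 4+8+7+1 = 20 → 20 days.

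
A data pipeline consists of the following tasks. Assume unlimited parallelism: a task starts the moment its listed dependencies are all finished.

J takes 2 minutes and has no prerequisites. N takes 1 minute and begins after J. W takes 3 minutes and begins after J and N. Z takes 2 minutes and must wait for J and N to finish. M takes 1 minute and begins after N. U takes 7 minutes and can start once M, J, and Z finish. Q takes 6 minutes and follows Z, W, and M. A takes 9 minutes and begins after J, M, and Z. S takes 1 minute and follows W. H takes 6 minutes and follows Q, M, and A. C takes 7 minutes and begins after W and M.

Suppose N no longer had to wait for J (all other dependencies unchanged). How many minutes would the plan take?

19

With the dependency in place, J→N→Z→A→H = 2+1+2+9+6 = 20 sets the finish at 20 minutes.
Without J→N, N's earliest start moves from 2 to 0.
New critical path: J→Z→A→H = 2+2+9+6 = 19 ⇒ 19 minutes.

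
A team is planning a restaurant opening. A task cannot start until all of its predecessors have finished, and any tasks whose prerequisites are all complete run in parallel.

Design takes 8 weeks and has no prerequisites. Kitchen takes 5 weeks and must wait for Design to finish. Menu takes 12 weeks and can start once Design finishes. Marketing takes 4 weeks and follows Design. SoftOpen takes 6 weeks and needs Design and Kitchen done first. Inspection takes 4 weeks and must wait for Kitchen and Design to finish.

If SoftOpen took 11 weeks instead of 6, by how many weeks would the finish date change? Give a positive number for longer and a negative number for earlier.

4

Baseline: Design→Menu = 8+12 = 20 → 20 weeks.
SoftOpen is off the critical path — its longest chain is 19 weeks, giving 1 of slack.
New critical path: Design→Kitchen→SoftOpen = 8+5+11 = 24 ⇒ 24 weeks.
Change in finish: 24 − 20 = +4 weeks.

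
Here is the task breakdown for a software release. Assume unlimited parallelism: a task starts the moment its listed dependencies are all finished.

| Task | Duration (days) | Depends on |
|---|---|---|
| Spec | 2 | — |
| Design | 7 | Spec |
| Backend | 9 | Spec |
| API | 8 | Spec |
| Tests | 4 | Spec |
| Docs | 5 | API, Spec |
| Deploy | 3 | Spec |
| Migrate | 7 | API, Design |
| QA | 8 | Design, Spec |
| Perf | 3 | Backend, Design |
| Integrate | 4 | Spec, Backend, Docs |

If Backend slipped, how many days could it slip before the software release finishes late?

4

Spec→API→Docs→Integrate = 2+8+5+4 = 19 sets the makespan at 19 days.
Backend finishes as early as 11 and must finish by 15.
Slack of Backend = 6 − 2 = 4 days.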